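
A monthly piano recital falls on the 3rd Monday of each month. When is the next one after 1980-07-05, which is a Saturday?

1980-07-21

July 1980 starts on a Tuesday; its first Monday is the 7th, so the 3rd Monday is the 21st — 1980-07-21.
1980-07-21 is after 1980-07-05, so that is the next one.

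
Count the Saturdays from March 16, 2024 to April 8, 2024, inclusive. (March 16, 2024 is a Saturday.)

March 16, 2024 is a Saturday; the first Saturday on or after it is March 16, 2024.
From March 16, 2024 to April 8, 2024: 15 + 8 = 23 days (rest of March, April).
23 ÷ 7 = 3 full weeks with remainder 2, so 3 more Saturdays after the first → 4.

4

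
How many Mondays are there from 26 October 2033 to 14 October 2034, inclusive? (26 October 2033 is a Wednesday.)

50

26 October 2033 is a Wednesday; the first Monday on or after it is 31 October 2033 (5 days later).
From 31 October 2033 to 14 October 2034: 61 + 287 = 348 days (rest of 2033, to 14 October 2034 in 2034).
348 ÷ 7 = 49 full weeks with remainder 5, so 49 more Mondays after the first → 50.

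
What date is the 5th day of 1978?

5 into Jan → Jan 5.

Jan 5, 1978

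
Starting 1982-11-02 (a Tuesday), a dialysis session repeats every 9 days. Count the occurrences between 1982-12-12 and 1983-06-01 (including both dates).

19

Occurrences land 9·i days after 1982-11-02 for i = 0, 1, 2, …
1982-12-12 is 40 days after the start; 40 ÷ 9 = 4 remainder 4; since the remainder is 4, round up to i = 5. First occurrence in the window: #6 on 1982-12-17 (5×9 = 45 days in).
1983-06-01 is 211 days after the start; 211 ÷ 9 = 23 remainder 4. Last occurrence in the window: #24 on 1983-05-28.
Occurrences #6 through #24: 19 in total.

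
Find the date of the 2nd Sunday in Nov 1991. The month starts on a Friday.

Nov 10, 1991

Nov 1991 begins on a Friday, so the first Sunday is Nov 3 (2 days later).
The 2nd Sunday is 1 weeks later: 3 + 7 = 10.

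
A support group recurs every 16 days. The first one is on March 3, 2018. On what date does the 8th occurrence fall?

June 23, 2018

The 8th occurrence is 7 intervals after the first: 7 × 16 = 112 days after March 3, 2018.
March has 31 days — 28 days to the end of March leaves 84.
April has 30 days (54 left).
May has 31 days (23 left).
23 days into June → June 23, 2018.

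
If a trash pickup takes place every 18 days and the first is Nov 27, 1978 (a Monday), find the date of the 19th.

The 19th occurrence is 18 intervals after the first: 18 × 18 = 324 days after Nov 27, 1978.
Nov has 30 days — 3 days to the end of Nov leaves 321.
Dec has 31 days (290 left).
Jan has 31 days (259 left).
Feb has 28 days (231 left).
Mar has 31 days (200 left).
Apr has 30 days (170 left).
May has 31 days (139 left).
Jun has 30 days (109 left).
Jul has 31 days (78 left).
Aug has 31 days (47 left).
Sep has 30 days (17 left).
17 days into Oct → Oct 17, 1979.

Oct 17, 1979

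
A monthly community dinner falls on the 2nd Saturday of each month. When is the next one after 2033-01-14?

January 2033 starts on a Saturday; its first Saturday is the 1st, so the 2nd Saturday is the 8th — 2033-01-08.
That is not after 2033-01-14, so look at February 2033.
February 2033 starts on a Tuesday; its first Saturday is the 5th, so the 2nd Saturday is the 12th — 2033-02-12.

2033-02-12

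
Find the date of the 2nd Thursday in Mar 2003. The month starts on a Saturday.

Mar 2003 begins on a Saturday, so the first Thursday is Mar 6 (5 days later).
The 2nd Thursday is 1 weeks later: 6 + 7 = 13.

Mar 13, 2003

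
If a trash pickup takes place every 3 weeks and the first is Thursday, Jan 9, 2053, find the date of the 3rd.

The 3rd occurrence is 2 intervals after the first: 2 × 21 = 42 days after Jan 9, 2053.
Jan has 31 days — 22 days to the end of Jan leaves 20.
20 days into Feb → Feb 20, 2053.

Feb 20, 2053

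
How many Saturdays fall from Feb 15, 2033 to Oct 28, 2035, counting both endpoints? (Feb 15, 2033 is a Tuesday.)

Feb 15, 2033 is a Tuesday; the first Saturday on or after it is Feb 19, 2033 (4 days later).
From Feb 19, 2033 to Oct 28, 2035: 315 + 365 + 301 = 981 days (rest of 2033, 2034, to Oct 28, 2035 in 2035).
981 ÷ 7 = 140 full weeks with remainder 1, so 140 more Saturdays after the first → 141.

141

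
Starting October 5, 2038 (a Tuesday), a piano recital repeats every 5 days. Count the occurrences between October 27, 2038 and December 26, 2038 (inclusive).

Occurrences land 5·i days after October 5, 2038 for i = 0, 1, 2, …
October 27, 2038 is 22 days after the start; 22 ÷ 5 = 4 remainder 2; since the remainder is 2, round up to i = 5. First occurrence in the window: #6 on October 30, 2038 (5×5 = 25 days in).
December 26, 2038 is 82 days after the start; 82 ÷ 5 = 16 remainder 2. Last occurrence in the window: #17 on December 24, 2038.
Occurrences #6 through #17: 12 in total.

12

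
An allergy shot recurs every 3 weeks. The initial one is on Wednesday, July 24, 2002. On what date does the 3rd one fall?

The 3rd occurrence is 2 intervals after the first: 2 × 21 = 42 days after July 24, 2002.
July has 31 days — 7 days to the end of July leaves 35.
August has 31 days (4 left).
4 days into September → September 4, 2002.

September 4, 2002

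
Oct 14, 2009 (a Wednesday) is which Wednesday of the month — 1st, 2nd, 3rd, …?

Day 14 falls in week ⌈14/7⌉ of the month.
Days 1–7 hold the 1st Wednesday, 8–14 the 2nd, 15–21 the 3rd, 22–28 the 4th, 29–31 the 5th.
14 is in the range for the 2nd.

2nd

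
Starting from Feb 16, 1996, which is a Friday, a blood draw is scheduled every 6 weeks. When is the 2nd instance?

Mar 29, 1996

The 2nd occurrence is 1 interval after the first: 1 × 42 = 42 days after Feb 16, 1996.
Feb has 29 days — 13 days to the end of Feb leaves 29.
29 days into Mar → Mar 29, 1996.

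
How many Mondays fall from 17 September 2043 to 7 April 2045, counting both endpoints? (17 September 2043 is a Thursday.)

17 September 2043 is a Thursday; the first Monday on or after it is 21 September 2043 (4 days later).
From 21 September 2043 to 7 April 2045: 101 + 366 + 97 = 564 days (rest of 2043, 2044, to 7 April 2045 in 2045).
564 ÷ 7 = 80 full weeks with remainder 4, so 80 more Mondays after the first → 81.

81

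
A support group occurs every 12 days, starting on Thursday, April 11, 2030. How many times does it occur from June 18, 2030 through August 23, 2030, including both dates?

6

Occurrences land 12·i days after April 11, 2030 for i = 0, 1, 2, …
June 18, 2030 is 68 days after the start; 68 ÷ 12 = 5 remainder 8; since the remainder is 8, round up to i = 6. First occurrence in the window: #7 on June 22, 2030 (6×12 = 72 days in).
August 23, 2030 is 134 days after the start; 134 ÷ 12 = 11 remainder 2. Last occurrence in the window: #12 on August 21, 2030.
Occurrences #7 through #12: 6 in total.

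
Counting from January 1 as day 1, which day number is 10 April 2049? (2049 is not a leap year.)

100

Days in months before April: 31 + 28 + 31 = 90.
Plus 10 days into April → day 100.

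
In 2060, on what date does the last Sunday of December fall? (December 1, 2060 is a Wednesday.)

December 2060 begins on a Wednesday, so the first Sunday is December 5 (4 days later).
December 2060 has 31 days. Adding weeks: 5, 12, 19, 26 — the last one ≤ 31 is the 26th.

2060-12-26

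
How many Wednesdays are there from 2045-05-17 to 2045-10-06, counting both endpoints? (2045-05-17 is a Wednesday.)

21

2045-05-17 is a Wednesday; the first Wednesday on or after it is 2045-05-17.
From 2045-05-17 to 2045-10-06: 14 + 30 + 31 + 31 + 30 + 6 = 142 days (rest of May, June, July, August, September, October).
142 ÷ 7 = 20 full weeks with remainder 2, so 20 more Wednesdays after the first → 21.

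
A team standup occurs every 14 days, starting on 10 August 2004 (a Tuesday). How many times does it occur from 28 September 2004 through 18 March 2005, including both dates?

Occurrences land 14·i days after 10 August 2004 for i = 0, 1, 2, …
28 September 2004 is 49 days after the start; 49 ÷ 14 = 3 remainder 7; since the remainder is 7, round up to i = 4. First occurrence in the window: #5 on 5 October 2004 (4×14 = 56 days in).
18 March 2005 is 220 days after the start; 220 ÷ 14 = 15 remainder 10. Last occurrence in the window: #16 on 8 March 2005.
Occurrences #5 through #16: 12 in total.

12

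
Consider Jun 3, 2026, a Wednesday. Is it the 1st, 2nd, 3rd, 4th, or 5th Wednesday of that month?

Day 3 falls in week ⌈3/7⌉ of the month.
Days 1–7 hold the 1st Wednesday, 8–14 the 2nd, 15–21 the 3rd, 22–28 the 4th, 29–31 the 5th.
3 is in the range for the 1st.

1st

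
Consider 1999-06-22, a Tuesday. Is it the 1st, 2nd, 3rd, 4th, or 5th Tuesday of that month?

Day 22 falls in week ⌈22/7⌉ of the month.
Days 1–7 hold the 1st Tuesday, 8–14 the 2nd, 15–21 the 3rd, 22–28 the 4th, 29–31 the 5th.
22 is in the range for the 4th.

4th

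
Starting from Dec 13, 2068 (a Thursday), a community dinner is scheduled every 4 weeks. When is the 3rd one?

Feb 7, 2069

The 3rd occurrence is 2 intervals after the first: 2 × 28 = 56 days after Dec 13, 2068.
Dec has 31 days — 18 days to the end of Dec leaves 38.
Jan has 31 days (7 left).
7 days into Feb → Feb 7, 2069.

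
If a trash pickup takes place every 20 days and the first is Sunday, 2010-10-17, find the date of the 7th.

2011-02-14

The 7th occurrence is 6 intervals after the first: 6 × 20 = 120 days after 2010-10-17.
October has 31 days — 14 days to the end of October leaves 106.
November has 30 days (76 left).
December has 31 days (45 left).
January has 31 days (14 left).
14 days into February → 2011-02-14.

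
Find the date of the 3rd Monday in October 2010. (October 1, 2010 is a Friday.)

October 18, 2010

October 2010 begins on a Friday, so the first Monday is October 4 (3 days later).
The 3rd Monday is 2 weeks later: 4 + 14 = 18.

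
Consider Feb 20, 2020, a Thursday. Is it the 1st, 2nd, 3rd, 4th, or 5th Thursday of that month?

Day 20 falls in week ⌈20/7⌉ of the month.
Days 1–7 hold the 1st Thursday, 8–14 the 2nd, 15–21 the 3rd, 22–28 the 4th, 29–31 the 5th.
20 is in the range for the 3rd.

3rd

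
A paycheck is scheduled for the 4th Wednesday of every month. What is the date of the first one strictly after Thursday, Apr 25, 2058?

May 22, 2058

Apr 2058 starts on a Monday; its first Wednesday is the 3rd, so the 4th Wednesday is the 24th — Apr 24, 2058.
That is not after Apr 25, 2058, so look at May 2058.
May 2058 starts on a Wednesday; its first Wednesday is the 1st, so the 4th Wednesday is the 22nd — May 22, 2058.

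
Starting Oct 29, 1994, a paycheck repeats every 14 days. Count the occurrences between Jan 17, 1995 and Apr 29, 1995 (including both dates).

8

Occurrences land 14·i days after Oct 29, 1994 for i = 0, 1, 2, …
Jan 17, 1995 is 80 days after the start; 80 ÷ 14 = 5 remainder 10; since the remainder is 10, round up to i = 6. First occurrence in the window: #7 on Jan 21, 1995 (6×14 = 84 days in).
Apr 29, 1995 is 182 days after the start; 182 ÷ 14 = 13 remainder 0. Last occurrence in the window: #14 on Apr 29, 1995.
Occurrences #7 through #14: 8 in total.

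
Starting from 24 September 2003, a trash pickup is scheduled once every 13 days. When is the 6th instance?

28 November 2003

The 6th occurrence is 5 intervals after the first: 5 × 13 = 65 days after 24 September 2003.
September has 30 days — 6 days to the end of September leaves 59.
October has 31 days (28 left).
28 days into November → 28 November 2003.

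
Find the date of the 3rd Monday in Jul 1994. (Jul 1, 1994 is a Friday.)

Jul 18, 1994

Jul 1994 begins on a Friday, so the first Monday is Jul 4 (3 days later).
The 3rd Monday is 2 weeks later: 4 + 14 = 18.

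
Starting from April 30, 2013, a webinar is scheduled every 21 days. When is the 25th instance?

September 16, 2014

The 25th occurrence is 24 intervals after the first: 24 × 21 = 504 days after April 30, 2013.
April has 30 days — 0 days to the end of April leaves 504.
From end of April to end of 2013 is 245 days (259 left).
January has 31 days (228 left).
February has 28 days (200 left).
March has 31 days (169 left).
April has 30 days (139 left).
May has 31 days (108 left).
June has 30 days (78 left).
July has 31 days (47 left).
August has 31 days (16 left).
16 days into September → September 16, 2014.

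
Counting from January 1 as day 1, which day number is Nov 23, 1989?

Days in months before Nov: 31 + 28 + 31 + 30 + 31 + 30 + 31 + 31 + 30 + 31 = 304.
Plus 23 days into Nov → day 327.

327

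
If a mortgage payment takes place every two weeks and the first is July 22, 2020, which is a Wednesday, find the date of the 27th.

July 21, 2021

The 27th occurrence is 26 intervals after the first: 26 × 14 = 364 days after July 22, 2020.
July has 31 days — 9 days to the end of July leaves 355.
August has 31 days (324 left).
September has 30 days (294 left).
October has 31 days (263 left).
November has 30 days (233 left).
December has 31 days (202 left).
January has 31 days (171 left).
February has 28 days (143 left).
March has 31 days (112 left).
April has 30 days (82 left).
May has 31 days (51 left).
June has 30 days (21 left).
21 days into July → July 21, 2021.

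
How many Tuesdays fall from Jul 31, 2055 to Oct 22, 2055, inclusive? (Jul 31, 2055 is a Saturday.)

Jul 31, 2055 is a Saturday; the first Tuesday on or after it is Aug 3, 2055 (3 days later).
From Aug 3, 2055 to Oct 22, 2055: 28 + 30 + 22 = 80 days (rest of Aug, Sep, Oct).
80 ÷ 7 = 11 full weeks with remainder 3, so 11 more Tuesdays after the first → 12.

12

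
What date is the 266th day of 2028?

September 22, 2028

January has 31 days (266 − 31 = 235 remain).
February has 29 days (235 − 29 = 206 remain).
March has 31 days (206 − 31 = 175 remain).
April has 30 days (175 − 30 = 145 remain).
May has 31 days (145 − 31 = 114 remain).
June has 30 days (114 − 30 = 84 remain).
July has 31 days (84 − 31 = 53 remain).
August has 31 days (53 − 31 = 22 remain).
22 into September → September 22.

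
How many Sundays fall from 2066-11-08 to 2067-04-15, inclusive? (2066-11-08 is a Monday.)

22

2066-11-08 is a Monday; the first Sunday on or after it is 2066-11-14 (6 days later).
From 2066-11-14 to 2067-04-15: 16 + 31 + 31 + 28 + 31 + 15 = 152 days (rest of November, December, January, February, March, April).
152 ÷ 7 = 21 full weeks with remainder 5, so 21 more Sundays after the first → 22.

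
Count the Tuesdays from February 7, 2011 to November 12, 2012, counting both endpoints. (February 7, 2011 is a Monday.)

92

February 7, 2011 is a Monday; the first Tuesday on or after it is February 8, 2011 (1 day later).
From February 8, 2011 to November 12, 2012: 326 + 317 = 643 days (rest of 2011, to November 12, 2012 in 2012).
643 ÷ 7 = 91 full weeks with remainder 6, so 91 more Tuesdays after the first → 92.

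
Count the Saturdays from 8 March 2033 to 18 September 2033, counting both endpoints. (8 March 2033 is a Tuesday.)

8 March 2033 is a Tuesday; the first Saturday on or after it is 12 March 2033 (4 days later).
From 12 March 2033 to 18 September 2033: 19 + 30 + 31 + 30 + 31 + 31 + 18 = 190 days (rest of March, April, May, June, July, August, September).
190 ÷ 7 = 27 full weeks with remainder 1, so 27 more Saturdays after the first → 28.

28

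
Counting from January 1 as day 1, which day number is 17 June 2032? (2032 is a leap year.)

169

Days in months before June: 31 + 29 + 31 + 30 + 31 = 152.
Plus 17 days into June → day 169.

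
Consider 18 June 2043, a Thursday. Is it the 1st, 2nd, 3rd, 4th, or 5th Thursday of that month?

Day 18 falls in week ⌈18/7⌉ of the month.
Days 1–7 hold the 1st Thursday, 8–14 the 2nd, 15–21 the 3rd, 22–28 the 4th, 29–31 the 5th.
18 is in the range for the 3rd.

3rd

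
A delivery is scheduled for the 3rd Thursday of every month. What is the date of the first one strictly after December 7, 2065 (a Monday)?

December 2065 starts on a Tuesday; its first Thursday is the 3rd, so the 3rd Thursday is the 17th — December 17, 2065.
December 17, 2065 is after December 7, 2065, so that is the next one.

December 17, 2065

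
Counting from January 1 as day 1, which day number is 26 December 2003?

Days in months before December: 31 + 28 + 31 + 30 + 31 + 30 + 31 + 31 + 30 + 31 + 30 = 334.
Plus 26 days into December → day 360.

360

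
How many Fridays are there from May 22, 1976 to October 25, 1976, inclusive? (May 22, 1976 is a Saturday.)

22

May 22, 1976 is a Saturday; the first Friday on or after it is May 28, 1976 (6 days later).
From May 28, 1976 to October 25, 1976: 3 + 30 + 31 + 31 + 30 + 25 = 150 days (rest of May, June, July, August, September, October).
150 ÷ 7 = 21 full weeks with remainder 3, so 21 more Fridays after the first → 22.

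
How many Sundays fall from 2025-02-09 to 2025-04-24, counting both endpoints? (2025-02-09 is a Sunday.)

2025-02-09 is a Sunday; the first Sunday on or after it is 2025-02-09.
From 2025-02-09 to 2025-04-24: 19 + 31 + 24 = 74 days (rest of February, March, April).
74 ÷ 7 = 10 full weeks with remainder 4, so 10 more Sundays after the first → 11.

11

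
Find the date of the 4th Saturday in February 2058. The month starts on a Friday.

23 February 2058

February 2058 begins on a Friday, so the first Saturday is February 2 (1 day later).
The 4th Saturday is 3 weeks later: 2 + 21 = 23.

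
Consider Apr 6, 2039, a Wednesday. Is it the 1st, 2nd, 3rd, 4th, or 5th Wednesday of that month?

Day 6 falls in week ⌈6/7⌉ of the month.
Days 1–7 hold the 1st Wednesday, 8–14 the 2nd, 15–21 the 3rd, 22–28 the 4th, 29–31 the 5th.
6 is in the range for the 1st.

1st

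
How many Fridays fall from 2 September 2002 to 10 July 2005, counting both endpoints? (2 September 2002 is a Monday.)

2 September 2002 is a Monday; the first Friday on or after it is 6 September 2002 (4 days later).
From 6 September 2002 to 10 July 2005: 116 + 365 + 366 + 191 = 1038 days (rest of 2002, 2003, 2004, to 10 July 2005 in 2005).
1038 ÷ 7 = 148 full weeks with remainder 2, so 148 more Fridays after the first → 149.

149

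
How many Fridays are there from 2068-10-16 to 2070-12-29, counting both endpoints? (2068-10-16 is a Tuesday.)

2068-10-16 is a Tuesday; the first Friday on or after it is 2068-10-19 (3 days later).
From 2068-10-19 to 2070-12-29: 73 + 365 + 363 = 801 days (rest of 2068, 2069, to 2070-12-29 in 2070).
801 ÷ 7 = 114 full weeks with remainder 3, so 114 more Fridays after the first → 115.

115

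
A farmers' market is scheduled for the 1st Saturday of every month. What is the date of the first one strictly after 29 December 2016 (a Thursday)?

December 2016 starts on a Thursday, so its 1st Saturday is 3 December 2016 (2 days in).
That is not after 29 December 2016, so look at January 2017.
January 2017 starts on a Sunday, so its 1st Saturday is 7 January 2017 (6 days in).

7 January 2017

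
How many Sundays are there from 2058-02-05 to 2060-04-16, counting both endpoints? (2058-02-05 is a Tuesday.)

114

2058-02-05 is a Tuesday; the first Sunday on or after it is 2058-02-10 (5 days later).
From 2058-02-10 to 2060-04-16: 324 + 365 + 107 = 796 days (rest of 2058, 2059, to 2060-04-16 in 2060).
796 ÷ 7 = 113 full weeks with remainder 5, so 113 more Sundays after the first → 114.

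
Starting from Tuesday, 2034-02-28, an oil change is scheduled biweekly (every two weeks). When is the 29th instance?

2035-03-27

The 29th occurrence is 28 intervals after the first: 28 × 14 = 392 days after 2034-02-28.
February has 28 days — 0 days to the end of February leaves 392.
March has 31 days (361 left).
April has 30 days (331 left).
May has 31 days (300 left).
June has 30 days (270 left).
July has 31 days (239 left).
August has 31 days (208 left).
September has 30 days (178 left).
October has 31 days (147 left).
November has 30 days (117 left).
December has 31 days (86 left).
January has 31 days (55 left).
February has 28 days (27 left).
27 days into March → 2035-03-27.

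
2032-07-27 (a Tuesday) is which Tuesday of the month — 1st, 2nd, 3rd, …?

Day 27 falls in week ⌈27/7⌉ of the month.
Days 1–7 hold the 1st Tuesday, 8–14 the 2nd, 15–21 the 3rd, 22–28 the 4th, 29–31 the 5th.
27 is in the range for the 4th.

4th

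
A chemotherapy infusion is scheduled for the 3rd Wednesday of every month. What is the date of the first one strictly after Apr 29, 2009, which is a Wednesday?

May 20, 2009

Apr 2009 starts on a Wednesday; its first Wednesday is the 1st, so the 3rd Wednesday is the 15th — Apr 15, 2009.
That is not after Apr 29, 2009, so look at May 2009.
May 2009 starts on a Friday; its first Wednesday is the 6th, so the 3rd Wednesday is the 20th — May 20, 2009.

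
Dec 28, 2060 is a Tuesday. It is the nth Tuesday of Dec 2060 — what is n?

4th

Day 28 falls in week ⌈28/7⌉ of the month.
Days 1–7 hold the 1st Tuesday, 8–14 the 2nd, 15–21 the 3rd, 22–28 the 4th, 29–31 the 5th.
28 is in the range for the 4th.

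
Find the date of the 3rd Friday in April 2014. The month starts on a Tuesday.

April 18, 2014

April 2014 begins on a Tuesday, so the first Friday is April 4 (3 days later).
The 3rd Friday is 2 weeks later: 4 + 14 = 18.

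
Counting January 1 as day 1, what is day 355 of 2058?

January has 31 days (355 − 31 = 324 remain).
February has 28 days (324 − 28 = 296 remain).
March has 31 days (296 − 31 = 265 remain).
April has 30 days (265 − 30 = 235 remain).
May has 31 days (235 − 31 = 204 remain).
June has 30 days (204 − 30 = 174 remain).
July has 31 days (174 − 31 = 143 remain).
August has 31 days (143 − 31 = 112 remain).
September has 30 days (112 − 30 = 82 remain).
October has 31 days (82 − 31 = 51 remain).
November has 30 days (51 − 30 = 21 remain).
21 into December → December 21.

December 21, 2058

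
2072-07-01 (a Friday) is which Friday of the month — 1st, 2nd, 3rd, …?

Day 1 falls in week ⌈1/7⌉ of the month.
Days 1–7 hold the 1st Friday, 8–14 the 2nd, 15–21 the 3rd, 22–28 the 4th, 29–31 the 5th.
1 is in the range for the 1st.

1st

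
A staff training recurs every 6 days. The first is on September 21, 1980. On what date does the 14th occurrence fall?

December 8, 1980

The 14th occurrence is 13 intervals after the first: 13 × 6 = 78 days after September 21, 1980.
September has 30 days — 9 days to the end of September leaves 69.
October has 31 days (38 left).
November has 30 days (8 left).
8 days into December → December 8, 1980.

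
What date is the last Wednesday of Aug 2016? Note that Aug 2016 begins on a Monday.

Aug 31, 2016

Aug 2016 begins on a Monday, so the first Wednesday is Aug 3 (2 days later).
Aug 2016 has 31 days. Adding weeks: 3, 10, 17, 24, 31 — the last one ≤ 31 is the 31st.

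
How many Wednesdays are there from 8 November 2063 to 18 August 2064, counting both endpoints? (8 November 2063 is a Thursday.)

8 November 2063 is a Thursday; the first Wednesday on or after it is 14 November 2063 (6 days later).
From 14 November 2063 to 18 August 2064: 16 + 31 + 31 + 29 + 31 + 30 + 31 + 30 + 31 + 18 = 278 days (rest of November, December, January, February, March, April, May, June, July, August).
278 ÷ 7 = 39 full weeks with remainder 5, so 39 more Wednesdays after the first → 40.

40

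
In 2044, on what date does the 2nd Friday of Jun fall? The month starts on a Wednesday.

Jun 10, 2044

Jun 2044 begins on a Wednesday, so the first Friday is Jun 3 (2 days later).
The 2nd Friday is 1 weeks later: 3 + 7 = 10.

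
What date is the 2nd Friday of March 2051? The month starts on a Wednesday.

March 2051 begins on a Wednesday, so the first Friday is March 3 (2 days later).
The 2nd Friday is 1 weeks later: 3 + 7 = 10.

March 10, 2051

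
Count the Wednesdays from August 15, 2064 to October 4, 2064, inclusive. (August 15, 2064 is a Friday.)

August 15, 2064 is a Friday; the first Wednesday on or after it is August 20, 2064 (5 days later).
From August 20, 2064 to October 4, 2064: 11 + 30 + 4 = 45 days (rest of August, September, October).
45 ÷ 7 = 6 full weeks with remainder 3, so 6 more Wednesdays after the first → 7.

7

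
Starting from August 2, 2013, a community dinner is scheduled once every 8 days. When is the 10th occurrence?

October 13, 2013

The 10th occurrence is 9 intervals after the first: 9 × 8 = 72 days after August 2, 2013.
August has 31 days — 29 days to the end of August leaves 43.
September has 30 days (13 left).
13 days into October → October 13, 2013.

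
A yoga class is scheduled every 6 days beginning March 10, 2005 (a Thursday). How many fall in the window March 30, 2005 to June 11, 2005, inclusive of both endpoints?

12

Occurrences land 6·i days after March 10, 2005 for i = 0, 1, 2, …
March 30, 2005 is 20 days after the start; 20 ÷ 6 = 3 remainder 2; since the remainder is 2, round up to i = 4. First occurrence in the window: #5 on April 3, 2005 (4×6 = 24 days in).
June 11, 2005 is 93 days after the start; 93 ÷ 6 = 15 remainder 3. Last occurrence in the window: #16 on June 8, 2005.
Occurrences #5 through #16: 12 in total.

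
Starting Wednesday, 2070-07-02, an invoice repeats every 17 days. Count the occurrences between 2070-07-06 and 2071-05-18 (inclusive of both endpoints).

18

Occurrences land 17·i days after 2070-07-02 for i = 0, 1, 2, …
2070-07-06 is 4 days after the start; 4 ÷ 17 = 0 remainder 4; since the remainder is 4, round up to i = 1. First occurrence in the window: #2 on 2070-07-19 (1×17 = 17 days in).
2071-05-18 is 320 days after the start; 320 ÷ 17 = 18 remainder 14. Last occurrence in the window: #19 on 2071-05-04.
Occurrences #2 through #19: 18 in total.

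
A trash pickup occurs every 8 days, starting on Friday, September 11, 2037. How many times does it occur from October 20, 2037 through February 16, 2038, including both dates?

15

Occurrences land 8·i days after September 11, 2037 for i = 0, 1, 2, …
October 20, 2037 is 39 days after the start; 39 ÷ 8 = 4 remainder 7; since the remainder is 7, round up to i = 5. First occurrence in the window: #6 on October 21, 2037 (5×8 = 40 days in).
February 16, 2038 is 158 days after the start; 158 ÷ 8 = 19 remainder 6. Last occurrence in the window: #20 on February 10, 2038.
Occurrences #6 through #20: 15 in total.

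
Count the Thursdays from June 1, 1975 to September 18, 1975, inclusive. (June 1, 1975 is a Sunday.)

16

June 1, 1975 is a Sunday; the first Thursday on or after it is June 5, 1975 (4 days later).
From June 5, 1975 to September 18, 1975: 25 + 31 + 31 + 18 = 105 days (rest of June, July, August, September).
105 ÷ 7 = 15 full weeks with remainder 0, so 15 more Thursdays after the first → 16.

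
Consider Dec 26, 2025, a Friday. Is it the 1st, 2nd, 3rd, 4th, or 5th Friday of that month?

Day 26 falls in week ⌈26/7⌉ of the month.
Days 1–7 hold the 1st Friday, 8–14 the 2nd, 15–21 the 3rd, 22–28 the 4th, 29–31 the 5th.
26 is in the range for the 4th.

4th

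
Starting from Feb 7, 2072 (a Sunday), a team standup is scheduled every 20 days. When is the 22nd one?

Apr 2, 2073

The 22nd occurrence is 21 intervals after the first: 21 × 20 = 420 days after Feb 7, 2072.
Feb has 29 days — 22 days to the end of Feb leaves 398.
Mar has 31 days (367 left).
Apr has 30 days (337 left).
May has 31 days (306 left).
Jun has 30 days (276 left).
Jul has 31 days (245 left).
Aug has 31 days (214 left).
Sep has 30 days (184 left).
Oct has 31 days (153 left).
Nov has 30 days (123 left).
Dec has 31 days (92 left).
Jan has 31 days (61 left).
Feb has 28 days (33 left).
Mar has 31 days (2 left).
2 days into Apr → Apr 2, 2073.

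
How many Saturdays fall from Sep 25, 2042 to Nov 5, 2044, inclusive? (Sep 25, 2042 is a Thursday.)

111

Sep 25, 2042 is a Thursday; the first Saturday on or after it is Sep 27, 2042 (2 days later).
From Sep 27, 2042 to Nov 5, 2044: 95 + 365 + 310 = 770 days (rest of 2042, 2043, to Nov 5, 2044 in 2044).
770 ÷ 7 = 110 full weeks with remainder 0, so 110 more Saturdays after the first → 111.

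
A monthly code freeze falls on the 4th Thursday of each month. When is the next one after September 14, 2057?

September 27, 2057

September 2057 starts on a Saturday; its first Thursday is the 6th, so the 4th Thursday is the 27th — September 27, 2057.
September 27, 2057 is after September 14, 2057, so that is the next one.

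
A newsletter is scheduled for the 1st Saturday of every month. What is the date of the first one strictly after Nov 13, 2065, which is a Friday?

Dec 5, 2065

Nov 2065 starts on a Sunday, so its 1st Saturday is Nov 7, 2065 (6 days in).
That is not after Nov 13, 2065, so look at Dec 2065.
Dec 2065 starts on a Tuesday, so its 1st Saturday is Dec 5, 2065 (4 days in).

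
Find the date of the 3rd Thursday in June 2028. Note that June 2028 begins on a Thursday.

June 2028 begins on a Thursday, so the first Thursday is June 1.
The 3rd Thursday is 2 weeks later: 1 + 14 = 15.

2028-06-15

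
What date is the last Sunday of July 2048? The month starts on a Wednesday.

July 2048 begins on a Wednesday, so the first Sunday is July 5 (4 days later).
July 2048 has 31 days. Adding weeks: 5, 12, 19, 26 — the last one ≤ 31 is the 26th.

26 July 2048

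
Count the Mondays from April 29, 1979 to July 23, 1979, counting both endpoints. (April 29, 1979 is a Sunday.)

April 29, 1979 is a Sunday; the first Monday on or after it is April 30, 1979 (1 day later).
From April 30, 1979 to July 23, 1979: 0 + 31 + 30 + 23 = 84 days (rest of April, May, June, July).
84 ÷ 7 = 12 full weeks with remainder 0, so 12 more Mondays after the first → 13.

13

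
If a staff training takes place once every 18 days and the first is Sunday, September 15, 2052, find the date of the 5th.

November 26, 2052

The 5th occurrence is 4 intervals after the first: 4 × 18 = 72 days after September 15, 2052.
September has 30 days — 15 days to the end of September leaves 57.
October has 31 days (26 left).
26 days into November → November 26, 2052.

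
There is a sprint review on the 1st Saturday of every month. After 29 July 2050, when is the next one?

6 August 2050

July 2050 starts on a Friday, so its 1st Saturday is 2 July 2050 (1 day in).
That is not after 29 July 2050, so look at August 2050.
August 2050 starts on a Monday, so its 1st Saturday is 6 August 2050 (5 days in).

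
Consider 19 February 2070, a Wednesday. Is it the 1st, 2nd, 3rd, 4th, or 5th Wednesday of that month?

3rd

Day 19 falls in week ⌈19/7⌉ of the month.
Days 1–7 hold the 1st Wednesday, 8–14 the 2nd, 15–21 the 3rd, 22–28 the 4th, 29–31 the 5th.
19 is in the range for the 3rd.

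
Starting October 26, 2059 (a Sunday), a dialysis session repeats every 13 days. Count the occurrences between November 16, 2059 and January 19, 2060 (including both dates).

Occurrences land 13·i days after October 26, 2059 for i = 0, 1, 2, …
November 16, 2059 is 21 days after the start; 21 ÷ 13 = 1 remainder 8; since the remainder is 8, round up to i = 2. First occurrence in the window: #3 on November 21, 2059 (2×13 = 26 days in).
January 19, 2060 is 85 days after the start; 85 ÷ 13 = 6 remainder 7. Last occurrence in the window: #7 on January 12, 2060.
Occurrences #3 through #7: 5 in total.

5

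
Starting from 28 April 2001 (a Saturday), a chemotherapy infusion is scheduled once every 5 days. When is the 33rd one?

5 October 2001

The 33rd occurrence is 32 intervals after the first: 32 × 5 = 160 days after 28 April 2001.
April has 30 days — 2 days to the end of April leaves 158.
May has 31 days (127 left).
June has 30 days (97 left).
July has 31 days (66 left).
August has 31 days (35 left).
September has 30 days (5 left).
5 days into October → 5 October 2001.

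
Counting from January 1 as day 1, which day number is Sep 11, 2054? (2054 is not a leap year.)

Days in months before Sep: 31 + 28 + 31 + 30 + 31 + 30 + 31 + 31 = 243.
Plus 11 days into Sep → day 254.

254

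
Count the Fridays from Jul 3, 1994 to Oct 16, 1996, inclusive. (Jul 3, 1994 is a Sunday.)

119

Jul 3, 1994 is a Sunday; the first Friday on or after it is Jul 8, 1994 (5 days later).
From Jul 8, 1994 to Oct 16, 1996: 176 + 365 + 290 = 831 days (rest of 1994, 1995, to Oct 16, 1996 in 1996).
831 ÷ 7 = 118 full weeks with remainder 5, so 118 more Fridays after the first → 119.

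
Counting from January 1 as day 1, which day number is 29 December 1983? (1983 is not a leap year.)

Days in months before December: 31 + 28 + 31 + 30 + 31 + 30 + 31 + 31 + 30 + 31 + 30 = 334.
Plus 29 days into December → day 363.

363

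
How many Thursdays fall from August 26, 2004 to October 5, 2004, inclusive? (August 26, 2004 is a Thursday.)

August 26, 2004 is a Thursday; the first Thursday on or after it is August 26, 2004.
From August 26, 2004 to October 5, 2004: 5 + 30 + 5 = 40 days (rest of August, September, October).
40 ÷ 7 = 5 full weeks with remainder 5, so 5 more Thursdays after the first → 6.

6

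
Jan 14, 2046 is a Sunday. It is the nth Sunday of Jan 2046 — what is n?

Day 14 falls in week ⌈14/7⌉ of the month.
Days 1–7 hold the 1st Sunday, 8–14 the 2nd, 15–21 the 3rd, 22–28 the 4th, 29–31 the 5th.
14 is in the range for the 2nd.

2nd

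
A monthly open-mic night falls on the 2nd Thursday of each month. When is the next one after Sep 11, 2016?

Oct 13, 2016

Sep 2016 starts on a Thursday; its first Thursday is the 1st, so the 2nd Thursday is the 8th — Sep 8, 2016.
That is not after Sep 11, 2016, so look at Oct 2016.
Oct 2016 starts on a Saturday; its first Thursday is the 6th, so the 2nd Thursday is the 13th — Oct 13, 2016.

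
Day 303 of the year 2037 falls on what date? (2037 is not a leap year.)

January has 31 days (303 − 31 = 272 remain).
February has 28 days (272 − 28 = 244 remain).
March has 31 days (244 − 31 = 213 remain).
April has 30 days (213 − 30 = 183 remain).
May has 31 days (183 − 31 = 152 remain).
June has 30 days (152 − 30 = 122 remain).
July has 31 days (122 − 31 = 91 remain).
August has 31 days (91 − 31 = 60 remain).
September has 30 days (60 − 30 = 30 remain).
30 into October → October 30.

October 30, 2037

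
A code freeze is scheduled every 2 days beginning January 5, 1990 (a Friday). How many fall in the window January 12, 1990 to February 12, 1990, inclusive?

16

Occurrences land 2·i days after January 5, 1990 for i = 0, 1, 2, …
January 12, 1990 is 7 days after the start; 7 ÷ 2 = 3 remainder 1; since the remainder is 1, round up to i = 4. First occurrence in the window: #5 on January 13, 1990 (4×2 = 8 days in).
February 12, 1990 is 38 days after the start; 38 ÷ 2 = 19 remainder 0. Last occurrence in the window: #20 on February 12, 1990.
Occurrences #5 through #20: 16 in total.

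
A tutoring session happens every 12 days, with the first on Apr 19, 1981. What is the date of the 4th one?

The 4th occurrence is 3 intervals after the first: 3 × 12 = 36 days after Apr 19, 1981.
Apr has 30 days — 11 days to the end of Apr leaves 25.
25 days into May → May 25, 1981.

May 25, 1981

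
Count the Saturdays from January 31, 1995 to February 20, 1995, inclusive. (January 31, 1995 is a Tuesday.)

January 31, 1995 is a Tuesday; the first Saturday on or after it is February 4, 1995 (4 days later).
From February 4, 1995 to February 20, 1995 is 20 − 4 = 16 days.
16 ÷ 7 = 2 full weeks with remainder 2, so 2 more Saturdays after the first → 3.

3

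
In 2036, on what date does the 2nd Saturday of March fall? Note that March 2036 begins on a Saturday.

March 2036 begins on a Saturday, so the first Saturday is March 1.
The 2nd Saturday is 1 weeks later: 1 + 7 = 8.

2036-03-08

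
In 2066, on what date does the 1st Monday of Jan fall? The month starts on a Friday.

Jan 2066 begins on a Friday, so the first Monday is Jan 4 (3 days later).

Jan 4, 2066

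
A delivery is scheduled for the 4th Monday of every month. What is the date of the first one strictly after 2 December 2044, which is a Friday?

26 December 2044

December 2044 starts on a Thursday; its first Monday is the 5th, so the 4th Monday is the 26th — 26 December 2044.
26 December 2044 is after 2 December 2044, so that is the next one.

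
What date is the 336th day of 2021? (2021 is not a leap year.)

Jan has 31 days (336 − 31 = 305 remain).
Feb has 28 days (305 − 28 = 277 remain).
Mar has 31 days (277 − 31 = 246 remain).
Apr has 30 days (246 − 30 = 216 remain).
May has 31 days (216 − 31 = 185 remain).
Jun has 30 days (185 − 30 = 155 remain).
Jul has 31 days (155 − 31 = 124 remain).
Aug has 31 days (124 − 31 = 93 remain).
Sep has 30 days (93 − 30 = 63 remain).
Oct has 31 days (63 − 31 = 32 remain).
Nov has 30 days (32 − 30 = 2 remain).
2 into Dec → Dec 2.

Dec 2, 2021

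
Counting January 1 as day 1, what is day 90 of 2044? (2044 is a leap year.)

2044-03-30

January has 31 days (90 − 31 = 59 remain).
February has 29 days (59 − 29 = 30 remain).
30 into March → March 30.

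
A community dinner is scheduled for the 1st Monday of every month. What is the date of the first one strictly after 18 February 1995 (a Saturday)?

February 1995 starts on a Wednesday, so its 1st Monday is 6 February 1995 (5 days in).
That is not after 18 February 1995, so look at March 1995.
March 1995 starts on a Wednesday, so its 1st Monday is 6 March 1995 (5 days in).

6 March 1995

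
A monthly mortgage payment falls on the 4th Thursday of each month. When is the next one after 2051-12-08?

December 2051 starts on a Friday; its first Thursday is the 7th, so the 4th Thursday is the 28th — 2051-12-28.
2051-12-28 is after 2051-12-08, so that is the next one.

2051-12-28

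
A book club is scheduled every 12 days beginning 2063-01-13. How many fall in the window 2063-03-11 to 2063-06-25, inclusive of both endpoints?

9

Occurrences land 12·i days after 2063-01-13 for i = 0, 1, 2, …
2063-03-11 is 57 days after the start; 57 ÷ 12 = 4 remainder 9; since the remainder is 9, round up to i = 5. First occurrence in the window: #6 on 2063-03-14 (5×12 = 60 days in).
2063-06-25 is 163 days after the start; 163 ÷ 12 = 13 remainder 7. Last occurrence in the window: #14 on 2063-06-18.
Occurrences #6 through #14: 9 in total.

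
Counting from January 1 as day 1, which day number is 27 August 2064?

Days in months before August: 31 + 29 + 31 + 30 + 31 + 30 + 31 = 213.
Plus 27 days into August → day 240.

240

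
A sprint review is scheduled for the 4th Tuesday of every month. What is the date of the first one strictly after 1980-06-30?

1980-07-22

June 1980 starts on a Sunday; its first Tuesday is the 3rd, so the 4th Tuesday is the 24th — 1980-06-24.
That is not after 1980-06-30, so look at July 1980.
July 1980 starts on a Tuesday; its first Tuesday is the 1st, so the 4th Tuesday is the 22nd — 1980-07-22.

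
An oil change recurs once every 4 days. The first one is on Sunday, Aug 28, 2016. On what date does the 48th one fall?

The 48th occurrence is 47 intervals after the first: 47 × 4 = 188 days after Aug 28, 2016.
Aug has 31 days — 3 days to the end of Aug leaves 185.
Sep has 30 days (155 left).
Oct has 31 days (124 left).
Nov has 30 days (94 left).
Dec has 31 days (63 left).
Jan has 31 days (32 left).
Feb has 28 days (4 left).
4 days into Mar → Mar 4, 2017.

Mar 4, 2017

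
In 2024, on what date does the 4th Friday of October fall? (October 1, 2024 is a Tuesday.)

25 October 2024

October 2024 begins on a Tuesday, so the first Friday is October 4 (3 days later).
The 4th Friday is 3 weeks later: 4 + 21 = 25.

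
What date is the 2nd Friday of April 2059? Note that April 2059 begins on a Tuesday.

April 2059 begins on a Tuesday, so the first Friday is April 4 (3 days later).
The 2nd Friday is 1 weeks later: 4 + 7 = 11.

April 11, 2059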